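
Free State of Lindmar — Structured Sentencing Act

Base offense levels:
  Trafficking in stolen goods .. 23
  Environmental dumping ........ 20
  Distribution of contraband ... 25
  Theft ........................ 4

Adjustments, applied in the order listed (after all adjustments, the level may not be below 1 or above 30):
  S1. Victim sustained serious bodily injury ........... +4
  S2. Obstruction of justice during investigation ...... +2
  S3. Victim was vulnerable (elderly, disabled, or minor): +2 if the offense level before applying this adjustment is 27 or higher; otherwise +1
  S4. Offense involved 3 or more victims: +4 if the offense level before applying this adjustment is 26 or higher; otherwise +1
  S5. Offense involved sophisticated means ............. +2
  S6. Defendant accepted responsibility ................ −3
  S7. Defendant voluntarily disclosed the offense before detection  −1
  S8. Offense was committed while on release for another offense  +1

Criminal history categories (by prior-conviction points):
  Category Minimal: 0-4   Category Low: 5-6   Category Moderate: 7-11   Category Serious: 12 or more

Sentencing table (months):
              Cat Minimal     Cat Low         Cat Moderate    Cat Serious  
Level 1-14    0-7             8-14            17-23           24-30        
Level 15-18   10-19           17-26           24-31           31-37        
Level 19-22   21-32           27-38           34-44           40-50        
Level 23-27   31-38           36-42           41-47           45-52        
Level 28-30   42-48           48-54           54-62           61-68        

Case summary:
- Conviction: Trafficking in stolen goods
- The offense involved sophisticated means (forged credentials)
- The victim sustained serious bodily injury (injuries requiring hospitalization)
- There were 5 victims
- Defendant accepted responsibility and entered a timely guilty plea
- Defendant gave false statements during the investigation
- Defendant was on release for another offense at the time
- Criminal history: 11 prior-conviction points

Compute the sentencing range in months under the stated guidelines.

54-62 months

Base offense level for trafficking in stolen goods: 23.
S1 applies: 23 + 4 = 27.
S2 applies: 27 + 2 = 29.
S3 does not apply.
S4 applies (level before this adjustment is 29 ≥ 26, so +4): 29 + 4 = 33.
S5 applies: 33 + 2 = 35.
S6 applies: 35 − 3 = 32.
S7 does not apply.
S8 applies: 32 + 1 = 33.
Level 33 exceeds the maximum of 30; capped at 30.
Final offense level: 30.
Criminal history: 11 prior points → Category Moderate (7-11).
Level 30 falls in the 28-30 band.
Grid: Level 28-30 × Category Moderate = 54-62 months.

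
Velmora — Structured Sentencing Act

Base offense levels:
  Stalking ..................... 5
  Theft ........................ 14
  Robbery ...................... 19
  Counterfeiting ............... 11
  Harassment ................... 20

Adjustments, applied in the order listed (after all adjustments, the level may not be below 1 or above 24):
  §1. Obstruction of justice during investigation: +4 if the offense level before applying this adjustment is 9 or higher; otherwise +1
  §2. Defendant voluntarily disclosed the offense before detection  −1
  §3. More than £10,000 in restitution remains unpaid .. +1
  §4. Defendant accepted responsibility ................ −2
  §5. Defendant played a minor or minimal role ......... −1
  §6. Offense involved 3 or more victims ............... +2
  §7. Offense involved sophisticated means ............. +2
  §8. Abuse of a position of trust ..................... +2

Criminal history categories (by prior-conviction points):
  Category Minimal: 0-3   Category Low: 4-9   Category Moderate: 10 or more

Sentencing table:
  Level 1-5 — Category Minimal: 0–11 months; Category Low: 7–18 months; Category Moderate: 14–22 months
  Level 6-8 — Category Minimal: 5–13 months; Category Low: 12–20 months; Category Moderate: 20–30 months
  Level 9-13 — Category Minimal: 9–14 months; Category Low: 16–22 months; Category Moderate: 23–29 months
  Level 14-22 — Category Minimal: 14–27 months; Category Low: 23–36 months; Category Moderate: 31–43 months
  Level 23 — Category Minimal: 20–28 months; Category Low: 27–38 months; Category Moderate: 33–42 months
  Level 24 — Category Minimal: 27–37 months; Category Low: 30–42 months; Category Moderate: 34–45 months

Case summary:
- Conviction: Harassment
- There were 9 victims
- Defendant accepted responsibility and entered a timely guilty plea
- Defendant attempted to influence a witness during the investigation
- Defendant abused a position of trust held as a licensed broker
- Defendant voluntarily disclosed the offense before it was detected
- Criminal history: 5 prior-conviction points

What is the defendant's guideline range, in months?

Base offense level for harassment: 20.
§1 applies (level before this adjustment is 20 ≥ 9, so +4): 20 + 4 = 24.
§2 applies: 24 − 1 = 23.
§3 does not apply.
§4 applies: 23 − 2 = 21.
§6 applies: 21 + 2 = 23.
§8 applies: 23 + 2 = 25.
Level 25 exceeds the maximum of 24; capped at 24.
Final offense level: 24.
Criminal history: 5 prior points → Category Low (4-9).
Level 24 falls in the 24 band.
Grid: Level 24 × Category Low = 30-42 months.

30-42 months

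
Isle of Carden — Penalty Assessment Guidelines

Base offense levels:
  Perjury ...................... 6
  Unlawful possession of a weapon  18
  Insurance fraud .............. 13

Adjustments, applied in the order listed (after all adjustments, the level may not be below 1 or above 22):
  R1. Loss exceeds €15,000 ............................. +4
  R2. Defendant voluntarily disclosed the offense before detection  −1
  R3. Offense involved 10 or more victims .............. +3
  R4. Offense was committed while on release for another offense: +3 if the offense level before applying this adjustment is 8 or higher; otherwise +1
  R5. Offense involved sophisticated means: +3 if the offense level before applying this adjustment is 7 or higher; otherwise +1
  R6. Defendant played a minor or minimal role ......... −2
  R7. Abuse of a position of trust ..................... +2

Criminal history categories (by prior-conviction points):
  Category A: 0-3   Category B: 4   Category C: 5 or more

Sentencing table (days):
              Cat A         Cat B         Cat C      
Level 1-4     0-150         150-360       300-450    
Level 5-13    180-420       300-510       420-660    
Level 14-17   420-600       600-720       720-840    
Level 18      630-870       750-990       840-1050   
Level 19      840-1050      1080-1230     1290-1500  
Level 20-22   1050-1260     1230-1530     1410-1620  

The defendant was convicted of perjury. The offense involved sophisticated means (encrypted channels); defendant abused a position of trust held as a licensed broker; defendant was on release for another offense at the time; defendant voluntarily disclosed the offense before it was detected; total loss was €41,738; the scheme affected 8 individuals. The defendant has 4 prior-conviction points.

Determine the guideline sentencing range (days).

600-720 days

Base offense level for perjury: 6.
R1 applies: 6 + 4 = 10.
R2 applies: 10 − 1 = 9.
R4 applies (level before this adjustment is 9 ≥ 8, so +3): 9 + 3 = 12.
R5 applies (level before this adjustment is 12 ≥ 7, so +3): 12 + 3 = 15.
R7 applies: 15 + 2 = 17.
Final offense level: 17.
Criminal history: 4 prior points → Category B (4).
Level 17 falls in the 14-17 band.
Grid: Level 14-17 × Category B = 600-720 days.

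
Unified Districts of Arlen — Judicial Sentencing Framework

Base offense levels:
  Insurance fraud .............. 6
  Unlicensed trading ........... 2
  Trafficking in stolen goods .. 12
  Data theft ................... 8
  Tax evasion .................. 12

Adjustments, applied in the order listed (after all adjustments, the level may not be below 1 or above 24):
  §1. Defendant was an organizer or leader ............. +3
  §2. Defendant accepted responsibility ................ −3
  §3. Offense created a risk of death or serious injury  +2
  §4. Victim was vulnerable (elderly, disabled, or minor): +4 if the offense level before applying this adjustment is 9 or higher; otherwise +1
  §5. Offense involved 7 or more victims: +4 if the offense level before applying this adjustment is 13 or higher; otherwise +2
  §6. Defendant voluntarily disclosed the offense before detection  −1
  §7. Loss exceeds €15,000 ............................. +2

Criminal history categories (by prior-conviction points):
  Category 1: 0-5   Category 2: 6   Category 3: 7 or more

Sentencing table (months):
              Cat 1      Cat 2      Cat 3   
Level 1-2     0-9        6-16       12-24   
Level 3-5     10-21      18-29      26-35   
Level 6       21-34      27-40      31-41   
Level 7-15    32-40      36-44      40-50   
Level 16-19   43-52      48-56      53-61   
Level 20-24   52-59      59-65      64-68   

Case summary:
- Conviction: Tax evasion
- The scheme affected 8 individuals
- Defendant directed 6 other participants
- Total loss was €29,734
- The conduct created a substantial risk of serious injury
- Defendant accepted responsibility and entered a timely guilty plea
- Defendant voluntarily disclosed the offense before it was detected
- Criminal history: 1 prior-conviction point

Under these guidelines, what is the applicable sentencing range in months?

Base offense level for tax evasion: 12.
§1 applies: 12 + 3 = 15.
§2 applies: 15 − 3 = 12.
§3 applies: 12 + 2 = 14.
§4 does not apply.
§5 applies (level before this adjustment is 14 ≥ 13, so +4): 14 + 4 = 18.
§6 applies: 18 − 1 = 17.
§7 applies: 17 + 2 = 19.
Final offense level: 19.
Criminal history: 1 prior point → Category 1 (0-5).
Level 19 falls in the 16-19 band.
Grid: Level 16-19 × Category 1 = 43-52 months.

43-52 months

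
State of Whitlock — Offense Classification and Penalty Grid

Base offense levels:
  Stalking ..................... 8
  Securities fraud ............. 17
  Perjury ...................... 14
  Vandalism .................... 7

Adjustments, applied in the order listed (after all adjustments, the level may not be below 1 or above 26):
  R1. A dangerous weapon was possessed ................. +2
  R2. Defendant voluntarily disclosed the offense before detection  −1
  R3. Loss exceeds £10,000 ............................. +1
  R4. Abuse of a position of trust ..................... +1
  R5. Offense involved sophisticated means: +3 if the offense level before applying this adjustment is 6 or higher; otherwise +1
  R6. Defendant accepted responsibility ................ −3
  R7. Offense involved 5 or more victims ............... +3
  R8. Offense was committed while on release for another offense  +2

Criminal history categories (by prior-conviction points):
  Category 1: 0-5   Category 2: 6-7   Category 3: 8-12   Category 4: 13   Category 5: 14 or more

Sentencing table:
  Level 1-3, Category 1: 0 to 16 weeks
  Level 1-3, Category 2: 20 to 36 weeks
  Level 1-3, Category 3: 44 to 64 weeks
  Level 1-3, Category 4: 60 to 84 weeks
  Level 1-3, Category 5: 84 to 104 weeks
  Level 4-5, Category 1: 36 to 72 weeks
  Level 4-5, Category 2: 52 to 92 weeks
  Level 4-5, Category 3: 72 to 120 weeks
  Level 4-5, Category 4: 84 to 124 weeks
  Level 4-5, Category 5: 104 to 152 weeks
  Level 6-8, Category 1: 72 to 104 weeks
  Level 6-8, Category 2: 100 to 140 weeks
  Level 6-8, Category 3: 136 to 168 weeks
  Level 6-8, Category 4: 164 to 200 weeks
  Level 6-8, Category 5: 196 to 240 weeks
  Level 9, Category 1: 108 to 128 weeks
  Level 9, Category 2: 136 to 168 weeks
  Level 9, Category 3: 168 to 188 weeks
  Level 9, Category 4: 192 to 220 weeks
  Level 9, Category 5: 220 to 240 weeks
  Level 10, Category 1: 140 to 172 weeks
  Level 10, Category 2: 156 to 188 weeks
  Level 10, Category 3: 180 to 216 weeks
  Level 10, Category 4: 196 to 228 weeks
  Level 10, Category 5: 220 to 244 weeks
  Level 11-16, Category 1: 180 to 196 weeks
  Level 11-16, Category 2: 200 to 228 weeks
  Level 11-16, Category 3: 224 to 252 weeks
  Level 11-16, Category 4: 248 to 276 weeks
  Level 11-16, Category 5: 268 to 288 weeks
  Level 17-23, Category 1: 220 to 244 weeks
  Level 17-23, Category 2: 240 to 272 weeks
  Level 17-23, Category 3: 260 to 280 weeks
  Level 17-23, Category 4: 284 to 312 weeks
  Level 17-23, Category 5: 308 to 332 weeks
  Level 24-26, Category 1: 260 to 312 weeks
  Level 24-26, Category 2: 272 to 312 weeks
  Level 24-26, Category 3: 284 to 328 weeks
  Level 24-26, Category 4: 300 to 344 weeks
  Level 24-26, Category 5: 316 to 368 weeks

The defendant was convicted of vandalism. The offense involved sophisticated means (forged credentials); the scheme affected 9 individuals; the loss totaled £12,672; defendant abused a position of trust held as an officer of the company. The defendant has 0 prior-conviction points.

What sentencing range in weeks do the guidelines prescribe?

180-196 weeks

Base offense level for vandalism: 7.
R1 does not apply.
R2 does not apply.
R3 applies: 7 + 1 = 8.
R4 applies: 8 + 1 = 9.
R5 applies (level before this adjustment is 9 ≥ 6, so +3): 9 + 3 = 12.
R7 applies: 12 + 3 = 15.
R8 does not apply.
Final offense level: 15.
Criminal history: 0 prior points → Category 1 (0-5).
Level 15 falls in the 11-16 band.
Grid: Level 11-16 × Category 1 = 180-196 weeks.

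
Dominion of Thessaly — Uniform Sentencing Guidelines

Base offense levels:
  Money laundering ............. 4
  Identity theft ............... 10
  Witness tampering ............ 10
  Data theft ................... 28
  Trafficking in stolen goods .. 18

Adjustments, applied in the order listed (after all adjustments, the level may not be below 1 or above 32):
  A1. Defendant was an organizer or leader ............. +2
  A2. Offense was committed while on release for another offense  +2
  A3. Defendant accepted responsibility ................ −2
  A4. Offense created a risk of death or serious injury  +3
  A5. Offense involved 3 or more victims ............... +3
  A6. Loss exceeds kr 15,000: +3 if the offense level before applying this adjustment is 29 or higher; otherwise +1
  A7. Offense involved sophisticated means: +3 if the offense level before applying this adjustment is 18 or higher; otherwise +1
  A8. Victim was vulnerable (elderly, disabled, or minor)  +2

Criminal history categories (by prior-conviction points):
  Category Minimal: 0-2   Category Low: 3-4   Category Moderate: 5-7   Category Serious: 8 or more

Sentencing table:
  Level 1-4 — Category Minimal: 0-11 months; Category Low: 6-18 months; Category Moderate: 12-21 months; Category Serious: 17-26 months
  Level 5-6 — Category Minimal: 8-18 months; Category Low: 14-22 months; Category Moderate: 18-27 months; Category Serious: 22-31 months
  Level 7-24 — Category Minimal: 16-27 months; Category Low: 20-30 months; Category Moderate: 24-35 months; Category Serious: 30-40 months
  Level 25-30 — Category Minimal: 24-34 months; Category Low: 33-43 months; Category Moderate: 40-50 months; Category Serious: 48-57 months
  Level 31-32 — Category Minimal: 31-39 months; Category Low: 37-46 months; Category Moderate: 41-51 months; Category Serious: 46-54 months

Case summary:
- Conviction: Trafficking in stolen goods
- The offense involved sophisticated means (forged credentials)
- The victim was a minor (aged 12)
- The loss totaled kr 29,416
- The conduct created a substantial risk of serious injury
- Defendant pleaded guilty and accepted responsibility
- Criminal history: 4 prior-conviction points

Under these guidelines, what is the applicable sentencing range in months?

33-43 months

Base offense level for trafficking in stolen goods: 18.
A3 applies: 18 − 2 = 16.
A4 applies: 16 + 3 = 19.
A6 applies (level before this adjustment is 19 < 29, so +1): 19 + 1 = 20.
A7 applies (level before this adjustment is 20 ≥ 18, so +3): 20 + 3 = 23.
A8 applies: 23 + 2 = 25.
Final offense level: 25.
Criminal history: 4 prior points → Category Low (3-4).
Level 25 falls in the 25-30 band.
Grid: Level 25-30 × Category Low = 33-43 months.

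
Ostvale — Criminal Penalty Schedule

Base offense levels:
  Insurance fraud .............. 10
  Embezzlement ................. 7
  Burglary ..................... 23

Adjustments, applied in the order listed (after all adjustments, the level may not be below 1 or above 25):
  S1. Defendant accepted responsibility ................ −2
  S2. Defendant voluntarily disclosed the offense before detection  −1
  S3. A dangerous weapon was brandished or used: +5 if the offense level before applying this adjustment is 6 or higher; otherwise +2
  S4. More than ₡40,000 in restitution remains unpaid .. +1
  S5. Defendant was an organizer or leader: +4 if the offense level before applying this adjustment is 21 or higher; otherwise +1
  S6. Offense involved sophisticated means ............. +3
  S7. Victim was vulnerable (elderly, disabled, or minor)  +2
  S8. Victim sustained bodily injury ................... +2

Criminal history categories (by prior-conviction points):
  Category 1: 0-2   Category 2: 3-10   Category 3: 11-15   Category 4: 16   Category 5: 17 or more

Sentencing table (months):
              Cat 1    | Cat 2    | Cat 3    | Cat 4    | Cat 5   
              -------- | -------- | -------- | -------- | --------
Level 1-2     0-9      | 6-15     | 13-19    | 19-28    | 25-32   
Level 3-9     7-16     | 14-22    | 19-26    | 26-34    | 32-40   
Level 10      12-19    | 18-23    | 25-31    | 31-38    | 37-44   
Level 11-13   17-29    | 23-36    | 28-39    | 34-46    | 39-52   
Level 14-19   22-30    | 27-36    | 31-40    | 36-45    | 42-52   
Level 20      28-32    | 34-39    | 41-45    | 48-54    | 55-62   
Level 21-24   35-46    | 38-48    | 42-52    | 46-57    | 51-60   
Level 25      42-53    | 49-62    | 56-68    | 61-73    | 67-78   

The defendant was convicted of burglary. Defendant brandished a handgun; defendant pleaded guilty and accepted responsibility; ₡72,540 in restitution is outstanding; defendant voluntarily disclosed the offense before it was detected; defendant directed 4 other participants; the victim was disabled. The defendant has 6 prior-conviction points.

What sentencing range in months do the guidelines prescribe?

49-62 months

Base offense level for burglary: 23.
S1 applies: 23 − 2 = 21.
S2 applies: 21 − 1 = 20.
S3 applies (level before this adjustment is 20 ≥ 6, so +5): 20 + 5 = 25.
S4 applies: 25 + 1 = 26.
S5 applies (level before this adjustment is 26 ≥ 21, so +4): 26 + 4 = 30.
S6 does not apply.
S7 applies: 30 + 2 = 32.
Level 32 exceeds the maximum of 25; capped at 25.
Final offense level: 25.
Criminal history: 6 prior points → Category 2 (3-10).
Level 25 falls in the 25 band.
Grid: Level 25 × Category 2 = 49-62 months.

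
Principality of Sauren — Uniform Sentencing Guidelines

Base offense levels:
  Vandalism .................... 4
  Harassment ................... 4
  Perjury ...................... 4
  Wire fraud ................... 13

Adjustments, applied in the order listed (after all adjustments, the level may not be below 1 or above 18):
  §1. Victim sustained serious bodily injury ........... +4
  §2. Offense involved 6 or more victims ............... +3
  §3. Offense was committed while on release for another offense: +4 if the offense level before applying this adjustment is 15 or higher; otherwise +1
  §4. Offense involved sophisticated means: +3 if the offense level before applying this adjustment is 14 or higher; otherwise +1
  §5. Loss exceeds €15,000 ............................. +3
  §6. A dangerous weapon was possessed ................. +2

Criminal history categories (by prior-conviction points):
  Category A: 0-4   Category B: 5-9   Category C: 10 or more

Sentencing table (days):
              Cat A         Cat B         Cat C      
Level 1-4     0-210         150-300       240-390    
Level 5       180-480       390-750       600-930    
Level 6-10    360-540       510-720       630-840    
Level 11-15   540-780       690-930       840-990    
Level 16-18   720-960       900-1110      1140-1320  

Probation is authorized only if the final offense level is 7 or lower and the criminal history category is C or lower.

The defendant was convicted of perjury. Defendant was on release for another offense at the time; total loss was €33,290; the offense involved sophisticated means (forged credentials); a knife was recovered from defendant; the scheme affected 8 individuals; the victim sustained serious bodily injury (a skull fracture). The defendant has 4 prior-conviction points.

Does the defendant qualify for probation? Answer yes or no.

No

Base offense level for perjury: 4.
§1 applies: 4 + 4 = 8.
§2 applies: 8 + 3 = 11.
§3 applies (level before this adjustment is 11 < 15, so +1): 11 + 1 = 12.
§4 applies (level before this adjustment is 12 < 14, so +1): 12 + 1 = 13.
§5 applies: 13 + 3 = 16.
§6 applies: 16 + 2 = 18.
Final offense level: 18.
Criminal history: 4 prior points → Category A (0-4).
Level 18 falls in the 16-18 band.
Grid: Level 16-18 × Category A = 720-960 days.
Probation check: level 18 > 7 and category A ≤ C → not eligible.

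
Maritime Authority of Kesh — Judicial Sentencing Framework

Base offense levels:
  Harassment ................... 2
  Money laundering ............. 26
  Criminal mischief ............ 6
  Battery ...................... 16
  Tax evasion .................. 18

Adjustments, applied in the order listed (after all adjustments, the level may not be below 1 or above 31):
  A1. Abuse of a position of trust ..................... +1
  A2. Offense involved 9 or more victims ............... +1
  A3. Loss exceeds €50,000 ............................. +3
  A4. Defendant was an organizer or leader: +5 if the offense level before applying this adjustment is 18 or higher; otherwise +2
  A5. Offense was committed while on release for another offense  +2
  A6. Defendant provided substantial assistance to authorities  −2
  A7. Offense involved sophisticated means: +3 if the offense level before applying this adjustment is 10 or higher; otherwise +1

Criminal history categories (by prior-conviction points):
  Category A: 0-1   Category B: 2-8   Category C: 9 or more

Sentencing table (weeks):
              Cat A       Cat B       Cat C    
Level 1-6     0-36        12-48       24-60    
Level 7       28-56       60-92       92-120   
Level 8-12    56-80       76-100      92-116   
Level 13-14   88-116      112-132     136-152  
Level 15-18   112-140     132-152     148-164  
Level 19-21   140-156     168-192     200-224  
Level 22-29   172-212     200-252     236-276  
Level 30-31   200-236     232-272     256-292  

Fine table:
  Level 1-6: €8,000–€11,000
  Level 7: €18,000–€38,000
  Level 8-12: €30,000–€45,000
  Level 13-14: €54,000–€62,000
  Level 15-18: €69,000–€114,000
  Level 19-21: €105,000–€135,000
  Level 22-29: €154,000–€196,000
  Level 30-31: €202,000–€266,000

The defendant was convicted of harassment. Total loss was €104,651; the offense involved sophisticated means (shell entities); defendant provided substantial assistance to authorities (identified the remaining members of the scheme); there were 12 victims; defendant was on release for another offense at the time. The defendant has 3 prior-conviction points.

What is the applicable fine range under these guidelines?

Base offense level for harassment: 2.
A1 does not apply.
A2 applies: 2 + 1 = 3.
A3 applies: 3 + 3 = 6.
A5 applies: 6 + 2 = 8.
A6 applies: 8 − 2 = 6.
A7 applies (level before this adjustment is 6 < 10, so +1): 6 + 1 = 7.
Final offense level: 7.
Level 7 falls in the 7 band.
Fine table: Level 7 → €18,000–€38,000.

€18,000–€38,000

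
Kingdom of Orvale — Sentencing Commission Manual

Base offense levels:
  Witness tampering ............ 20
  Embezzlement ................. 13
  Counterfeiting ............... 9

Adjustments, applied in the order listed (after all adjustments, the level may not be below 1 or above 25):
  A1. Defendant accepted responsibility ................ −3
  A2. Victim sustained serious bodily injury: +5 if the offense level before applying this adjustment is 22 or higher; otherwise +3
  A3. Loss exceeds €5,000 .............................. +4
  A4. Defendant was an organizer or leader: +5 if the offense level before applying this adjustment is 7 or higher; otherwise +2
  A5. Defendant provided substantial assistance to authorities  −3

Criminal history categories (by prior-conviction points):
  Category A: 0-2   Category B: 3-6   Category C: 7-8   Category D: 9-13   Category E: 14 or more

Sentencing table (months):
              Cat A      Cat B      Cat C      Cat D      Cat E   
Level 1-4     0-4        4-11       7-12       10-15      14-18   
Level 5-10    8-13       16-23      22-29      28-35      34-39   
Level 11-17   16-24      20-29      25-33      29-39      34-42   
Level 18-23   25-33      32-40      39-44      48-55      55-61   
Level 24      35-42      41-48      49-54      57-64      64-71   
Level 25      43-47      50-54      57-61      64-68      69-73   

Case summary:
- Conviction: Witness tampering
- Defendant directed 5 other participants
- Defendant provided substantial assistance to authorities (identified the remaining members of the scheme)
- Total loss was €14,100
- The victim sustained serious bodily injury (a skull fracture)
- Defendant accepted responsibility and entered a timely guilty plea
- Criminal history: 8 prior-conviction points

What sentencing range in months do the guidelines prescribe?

Base offense level for witness tampering: 20.
A1 applies: 20 − 3 = 17.
A2 applies (level before this adjustment is 17 < 22, so +3): 17 + 3 = 20.
A3 applies: 20 + 4 = 24.
A4 applies (level before this adjustment is 24 ≥ 7, so +5): 24 + 5 = 29.
A5 applies: 29 − 3 = 26.
Level 26 exceeds the maximum of 25; capped at 25.
Final offense level: 25.
Criminal history: 8 prior points → Category C (7-8).
Level 25 falls in the 25 band.
Grid: Level 25 × Category C = 57-61 months.

57-61 months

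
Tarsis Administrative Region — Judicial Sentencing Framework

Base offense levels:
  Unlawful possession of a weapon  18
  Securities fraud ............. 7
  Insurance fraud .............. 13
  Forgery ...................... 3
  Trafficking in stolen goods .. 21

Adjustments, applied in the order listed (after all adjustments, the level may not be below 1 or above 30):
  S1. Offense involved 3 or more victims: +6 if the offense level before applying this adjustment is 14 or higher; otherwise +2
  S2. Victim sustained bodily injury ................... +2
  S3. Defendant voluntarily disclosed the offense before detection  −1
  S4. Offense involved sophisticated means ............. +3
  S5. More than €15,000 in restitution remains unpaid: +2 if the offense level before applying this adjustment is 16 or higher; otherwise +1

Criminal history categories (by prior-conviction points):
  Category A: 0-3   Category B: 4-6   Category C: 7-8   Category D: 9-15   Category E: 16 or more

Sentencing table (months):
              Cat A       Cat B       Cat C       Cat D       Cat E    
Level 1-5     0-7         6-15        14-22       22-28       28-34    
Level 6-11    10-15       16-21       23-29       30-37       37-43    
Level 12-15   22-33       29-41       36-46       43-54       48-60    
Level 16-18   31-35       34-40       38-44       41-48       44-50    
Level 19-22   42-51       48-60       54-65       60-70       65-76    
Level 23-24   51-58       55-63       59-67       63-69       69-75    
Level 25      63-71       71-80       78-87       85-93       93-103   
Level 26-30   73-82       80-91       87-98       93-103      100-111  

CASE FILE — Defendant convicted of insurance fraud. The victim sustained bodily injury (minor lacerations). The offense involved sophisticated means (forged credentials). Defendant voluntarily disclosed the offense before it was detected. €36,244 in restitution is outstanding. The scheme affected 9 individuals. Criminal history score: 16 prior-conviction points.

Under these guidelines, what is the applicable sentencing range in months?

Base offense level for insurance fraud: 13.
S1 applies (level before this adjustment is 13 < 14, so +2): 13 + 2 = 15.
S2 applies: 15 + 2 = 17.
S3 applies: 17 − 1 = 16.
S4 applies: 16 + 3 = 19.
S5 applies (level before this adjustment is 19 ≥ 16, so +2): 19 + 2 = 21.
Final offense level: 21.
Criminal history: 16 prior points → Category E (16+).
Level 21 falls in the 19-22 band.
Grid: Level 19-22 × Category E = 65-76 months.

65-76 months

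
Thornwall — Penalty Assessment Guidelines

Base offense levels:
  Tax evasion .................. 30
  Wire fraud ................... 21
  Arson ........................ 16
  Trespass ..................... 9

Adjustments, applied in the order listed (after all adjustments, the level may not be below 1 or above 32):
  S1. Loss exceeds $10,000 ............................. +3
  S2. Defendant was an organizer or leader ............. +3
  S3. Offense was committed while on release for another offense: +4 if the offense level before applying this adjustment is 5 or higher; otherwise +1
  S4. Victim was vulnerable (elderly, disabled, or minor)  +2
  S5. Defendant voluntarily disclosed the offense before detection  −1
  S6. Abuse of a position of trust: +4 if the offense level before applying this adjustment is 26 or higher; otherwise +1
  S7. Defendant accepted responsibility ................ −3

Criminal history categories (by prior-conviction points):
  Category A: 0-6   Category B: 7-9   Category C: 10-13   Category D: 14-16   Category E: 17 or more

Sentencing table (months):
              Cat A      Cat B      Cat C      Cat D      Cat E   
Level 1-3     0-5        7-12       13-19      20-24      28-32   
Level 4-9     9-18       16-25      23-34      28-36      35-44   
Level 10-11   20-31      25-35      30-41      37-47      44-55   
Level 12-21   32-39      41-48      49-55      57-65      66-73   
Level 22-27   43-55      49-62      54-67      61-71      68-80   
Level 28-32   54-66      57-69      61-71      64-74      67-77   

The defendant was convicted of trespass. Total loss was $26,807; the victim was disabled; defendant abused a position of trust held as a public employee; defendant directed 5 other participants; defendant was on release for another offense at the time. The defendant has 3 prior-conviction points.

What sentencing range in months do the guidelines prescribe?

Base offense level for trespass: 9.
S1 applies: 9 + 3 = 12.
S2 applies: 12 + 3 = 15.
S3 applies (level before this adjustment is 15 ≥ 5, so +4): 15 + 4 = 19.
S4 applies: 19 + 2 = 21.
S5 does not apply.
S6 applies (level before this adjustment is 21 < 26, so +1): 21 + 1 = 22.
Final offense level: 22.
Criminal history: 3 prior points → Category A (0-6).
Level 22 falls in the 22-27 band.
Grid: Level 22-27 × Category A = 43-55 months.

43-55 months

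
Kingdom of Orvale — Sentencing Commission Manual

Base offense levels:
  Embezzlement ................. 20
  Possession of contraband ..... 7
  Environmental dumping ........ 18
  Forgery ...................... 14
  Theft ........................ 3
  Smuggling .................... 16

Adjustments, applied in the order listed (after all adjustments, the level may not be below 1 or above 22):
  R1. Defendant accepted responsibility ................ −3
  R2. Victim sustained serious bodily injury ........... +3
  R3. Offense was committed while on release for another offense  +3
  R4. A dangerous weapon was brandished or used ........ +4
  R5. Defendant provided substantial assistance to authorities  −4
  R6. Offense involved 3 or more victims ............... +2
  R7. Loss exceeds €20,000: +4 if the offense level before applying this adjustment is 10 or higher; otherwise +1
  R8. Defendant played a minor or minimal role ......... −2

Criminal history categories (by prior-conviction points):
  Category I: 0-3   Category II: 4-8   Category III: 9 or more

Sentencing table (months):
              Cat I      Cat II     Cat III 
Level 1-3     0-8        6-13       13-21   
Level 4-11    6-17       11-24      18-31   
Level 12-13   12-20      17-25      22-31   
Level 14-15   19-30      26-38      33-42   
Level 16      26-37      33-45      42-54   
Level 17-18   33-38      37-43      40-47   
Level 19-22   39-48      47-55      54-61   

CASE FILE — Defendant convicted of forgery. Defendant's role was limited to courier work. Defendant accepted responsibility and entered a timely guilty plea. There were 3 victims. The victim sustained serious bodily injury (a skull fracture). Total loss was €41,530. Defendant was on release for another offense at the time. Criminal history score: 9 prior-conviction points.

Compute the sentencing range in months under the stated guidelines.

54-61 months

Base offense level for forgery: 14.
R1 applies: 14 − 3 = 11.
R2 applies: 11 + 3 = 14.
R3 applies: 14 + 3 = 17.
R4 does not apply.
R6 applies: 17 + 2 = 19.
R7 applies (level before this adjustment is 19 ≥ 10, so +4): 19 + 4 = 23.
R8 applies: 23 − 2 = 21.
Final offense level: 21.
Criminal history: 9 prior points → Category III (9+).
Level 21 falls in the 19-22 band.
Grid: Level 19-22 × Category III = 54-61 months.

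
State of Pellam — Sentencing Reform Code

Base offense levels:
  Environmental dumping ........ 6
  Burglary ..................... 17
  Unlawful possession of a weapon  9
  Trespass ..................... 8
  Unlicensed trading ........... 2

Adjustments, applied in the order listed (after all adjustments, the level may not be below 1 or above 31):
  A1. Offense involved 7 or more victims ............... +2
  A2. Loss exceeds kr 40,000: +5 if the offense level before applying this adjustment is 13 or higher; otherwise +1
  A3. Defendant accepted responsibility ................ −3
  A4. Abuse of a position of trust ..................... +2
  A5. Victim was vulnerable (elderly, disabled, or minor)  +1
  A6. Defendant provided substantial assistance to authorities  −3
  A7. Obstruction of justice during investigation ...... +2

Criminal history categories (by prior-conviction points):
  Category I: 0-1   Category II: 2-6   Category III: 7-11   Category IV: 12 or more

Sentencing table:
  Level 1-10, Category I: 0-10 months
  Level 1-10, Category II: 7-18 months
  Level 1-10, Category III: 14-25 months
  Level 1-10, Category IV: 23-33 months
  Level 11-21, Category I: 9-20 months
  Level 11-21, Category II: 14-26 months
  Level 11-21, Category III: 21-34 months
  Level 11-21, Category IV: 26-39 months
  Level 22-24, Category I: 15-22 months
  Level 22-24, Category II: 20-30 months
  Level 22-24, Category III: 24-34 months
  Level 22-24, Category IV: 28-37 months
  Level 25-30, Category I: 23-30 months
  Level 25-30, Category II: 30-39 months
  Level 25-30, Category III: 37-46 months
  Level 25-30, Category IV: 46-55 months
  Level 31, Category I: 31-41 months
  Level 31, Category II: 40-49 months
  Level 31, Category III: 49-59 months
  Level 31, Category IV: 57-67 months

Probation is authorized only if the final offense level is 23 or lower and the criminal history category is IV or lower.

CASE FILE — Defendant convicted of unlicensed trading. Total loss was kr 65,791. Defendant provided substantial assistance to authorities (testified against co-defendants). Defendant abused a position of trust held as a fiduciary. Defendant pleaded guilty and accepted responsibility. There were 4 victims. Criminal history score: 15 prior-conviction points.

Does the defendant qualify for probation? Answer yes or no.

Base offense level for unlicensed trading: 2.
A1 does not apply.
A2 applies (level before this adjustment is 2 < 13, so +1): 2 + 1 = 3.
A3 applies: 3 − 3 = 0.
A4 applies: 0 + 2 = 2.
A5 does not apply.
A6 applies: 2 − 3 = -1.
Level -1 is below the minimum of 1; floored at 1.
Final offense level: 1.
Criminal history: 15 prior points → Category IV (12+).
Level 1 falls in the 1-10 band.
Grid: Level 1-10 × Category IV = 23-33 months.
Probation check: level 1 ≤ 23 and category IV ≤ IV → eligible.

Yes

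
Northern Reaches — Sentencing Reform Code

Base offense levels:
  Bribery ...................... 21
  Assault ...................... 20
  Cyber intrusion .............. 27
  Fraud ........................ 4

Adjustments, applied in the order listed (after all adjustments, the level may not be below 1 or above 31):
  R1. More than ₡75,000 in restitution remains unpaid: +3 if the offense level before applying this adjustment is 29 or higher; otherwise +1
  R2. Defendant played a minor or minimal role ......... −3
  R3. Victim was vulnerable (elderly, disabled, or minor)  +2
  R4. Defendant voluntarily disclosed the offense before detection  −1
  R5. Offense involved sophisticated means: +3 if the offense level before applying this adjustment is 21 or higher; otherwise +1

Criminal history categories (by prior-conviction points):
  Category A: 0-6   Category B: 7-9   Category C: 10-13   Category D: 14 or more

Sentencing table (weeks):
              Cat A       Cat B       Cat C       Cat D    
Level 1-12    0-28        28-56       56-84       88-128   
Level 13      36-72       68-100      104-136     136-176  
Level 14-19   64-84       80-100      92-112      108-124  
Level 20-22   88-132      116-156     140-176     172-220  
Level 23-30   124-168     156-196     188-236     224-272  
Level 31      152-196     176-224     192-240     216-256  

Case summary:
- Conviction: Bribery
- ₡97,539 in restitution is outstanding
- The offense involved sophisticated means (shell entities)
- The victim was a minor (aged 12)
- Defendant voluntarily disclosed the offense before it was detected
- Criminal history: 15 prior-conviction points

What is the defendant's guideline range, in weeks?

224-272 weeks

Base offense level for bribery: 21.
R1 applies (level before this adjustment is 21 < 29, so +1): 21 + 1 = 22.
R3 applies: 22 + 2 = 24.
R4 applies: 24 − 1 = 23.
R5 applies (level before this adjustment is 23 ≥ 21, so +3): 23 + 3 = 26.
Final offense level: 26.
Criminal history: 15 prior points → Category D (14+).
Level 26 falls in the 23-30 band.
Grid: Level 23-30 × Category D = 224-272 weeks.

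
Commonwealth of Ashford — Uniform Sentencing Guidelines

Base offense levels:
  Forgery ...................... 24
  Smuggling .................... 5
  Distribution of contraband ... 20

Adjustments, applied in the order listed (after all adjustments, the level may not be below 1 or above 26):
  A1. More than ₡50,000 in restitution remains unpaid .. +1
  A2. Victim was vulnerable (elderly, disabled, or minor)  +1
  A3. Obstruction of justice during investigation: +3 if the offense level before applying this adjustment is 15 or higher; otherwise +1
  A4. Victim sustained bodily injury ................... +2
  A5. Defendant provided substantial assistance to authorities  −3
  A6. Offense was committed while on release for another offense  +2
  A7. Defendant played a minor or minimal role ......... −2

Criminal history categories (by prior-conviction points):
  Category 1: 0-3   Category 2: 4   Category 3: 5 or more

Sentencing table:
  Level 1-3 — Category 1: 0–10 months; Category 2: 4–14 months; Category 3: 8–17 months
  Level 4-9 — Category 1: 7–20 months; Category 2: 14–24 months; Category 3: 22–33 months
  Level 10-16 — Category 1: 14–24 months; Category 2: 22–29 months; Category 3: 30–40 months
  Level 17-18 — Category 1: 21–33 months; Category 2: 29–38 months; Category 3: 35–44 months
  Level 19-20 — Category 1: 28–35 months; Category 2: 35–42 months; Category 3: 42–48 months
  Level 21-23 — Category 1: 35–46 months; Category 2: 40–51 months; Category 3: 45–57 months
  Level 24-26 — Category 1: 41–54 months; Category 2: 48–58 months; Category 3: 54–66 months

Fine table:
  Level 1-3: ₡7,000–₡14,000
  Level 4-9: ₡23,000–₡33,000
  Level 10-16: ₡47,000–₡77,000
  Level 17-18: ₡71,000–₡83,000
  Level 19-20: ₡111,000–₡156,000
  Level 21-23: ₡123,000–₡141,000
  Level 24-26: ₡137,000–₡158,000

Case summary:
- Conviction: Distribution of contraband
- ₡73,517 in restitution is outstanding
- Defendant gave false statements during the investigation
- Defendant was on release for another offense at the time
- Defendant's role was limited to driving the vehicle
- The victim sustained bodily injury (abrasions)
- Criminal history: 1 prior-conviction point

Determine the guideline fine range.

Base offense level for distribution of contraband: 20.
A1 applies: 20 + 1 = 21.
A3 applies (level before this adjustment is 21 ≥ 15, so +3): 21 + 3 = 24.
A4 applies: 24 + 2 = 26.
A6 applies: 26 + 2 = 28.
A7 applies: 28 − 2 = 26.
Final offense level: 26.
Level 26 falls in the 24-26 band.
Fine table: Level 24-26 → ₡137,000–₡158,000.

₡137,000–₡158,000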